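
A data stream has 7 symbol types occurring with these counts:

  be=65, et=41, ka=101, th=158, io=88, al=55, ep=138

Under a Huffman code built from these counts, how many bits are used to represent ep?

Huffman merges, smallest pair first:
combine et(41), al(55) → 96
combine be(65), io(88) → 153
combine 96, ka(101) → 197
combine ep(138), 153 → 291
combine th(158), 197 → 355
combine 291, 355 → 646
ep sits 2 levels below the root, so its codeword is 2 bits.

2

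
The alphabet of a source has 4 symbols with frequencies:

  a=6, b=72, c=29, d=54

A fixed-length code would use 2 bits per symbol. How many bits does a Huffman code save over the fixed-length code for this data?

37

Fixed-length: 2 bits × 161 symbols = 322 bits.
Huffman merges:
combine a(6), c(29) → 35
combine 35, d(54) → 89
combine b(72), 89 → 161
Huffman total = 35 + 89 + 161 = 285 bits.
Saving = 322 − 285 = 37 bits.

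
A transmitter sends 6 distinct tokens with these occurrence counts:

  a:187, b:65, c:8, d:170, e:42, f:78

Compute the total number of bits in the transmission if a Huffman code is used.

1265

Merge the two smallest weights repeatedly:
combine c(8), e(42) → 50
combine 50, b(65) → 115
combine f(78), 115 → 193
combine d(170), a(187) → 357
combine 193, 357 → 550
Total encoded bits = sum of merged weights = 50 + 115 + 193 + 357 + 550 = 1265.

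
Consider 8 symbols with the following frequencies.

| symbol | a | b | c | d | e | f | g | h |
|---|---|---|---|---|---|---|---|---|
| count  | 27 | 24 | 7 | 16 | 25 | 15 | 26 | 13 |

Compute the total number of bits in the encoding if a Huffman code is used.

452

Greedily combine the two least-frequent nodes:
c(7) + h(13) → 20
f(15) + d(16) → 31
20 + b(24) → 44
e(25) + g(26) → 51
a(27) + 31 → 58
44 + 51 → 95
58 + 95 → 153
Total encoded bits = sum of merged weights = 20 + 31 + 44 + 51 + 58 + 95 + 153 = 452.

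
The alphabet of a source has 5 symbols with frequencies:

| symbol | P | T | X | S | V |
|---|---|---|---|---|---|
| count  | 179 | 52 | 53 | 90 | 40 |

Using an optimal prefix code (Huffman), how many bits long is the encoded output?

884

Greedily combine the two least-frequent nodes:
V(40) + T(52) → 92
X(53) + S(90) → 143
92 + 143 → 235
P(179) + 235 → 414
The encoded length is the sum of every internal node's weight: 92 + 143 + 235 + 414 = 884 bits.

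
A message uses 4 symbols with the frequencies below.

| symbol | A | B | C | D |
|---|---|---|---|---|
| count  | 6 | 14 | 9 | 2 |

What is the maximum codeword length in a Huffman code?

3

Merge the two lowest-weight nodes at each step:
combine D(2), A(6) → 8
combine 8, C(9) → 17
combine B(14), 17 → 31
Maximum depth reached is 3.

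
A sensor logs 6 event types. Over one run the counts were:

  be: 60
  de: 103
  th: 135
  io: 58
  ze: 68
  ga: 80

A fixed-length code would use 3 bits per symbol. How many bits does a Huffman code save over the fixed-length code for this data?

238

Fixed-length: 3 bits × 504 symbols = 1512 bits.
Huffman merges:
io(58) + be(60) → 118
ze(68) + ga(80) → 148
de(103) + 118 → 221
th(135) + 148 → 283
221 + 283 → 504
Huffman total = 118 + 148 + 221 + 283 + 504 = 1274 bits.
Saving = 1512 − 1274 = 238 bits.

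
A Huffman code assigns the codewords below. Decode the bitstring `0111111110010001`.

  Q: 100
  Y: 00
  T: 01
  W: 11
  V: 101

Read left to right; each codeword is recognised as soon as it completes (prefix code):
  01→T | 11→W | 11→W | 11→W | 100→Q | 100→Q | 01→T
Decoded message: TWWWQQT

TWWWQQT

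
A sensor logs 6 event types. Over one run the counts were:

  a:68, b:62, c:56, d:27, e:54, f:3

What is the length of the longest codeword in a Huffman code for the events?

4

Merge the two lowest-weight nodes at each step:
merge f(3) and d(27): 30
merge 30 and e(54): 84
merge c(56) and b(62): 118
merge a(68) and 84: 152
merge 118 and 152: 270
The rarest symbols sit at the bottom; the longest codeword is 4 bits.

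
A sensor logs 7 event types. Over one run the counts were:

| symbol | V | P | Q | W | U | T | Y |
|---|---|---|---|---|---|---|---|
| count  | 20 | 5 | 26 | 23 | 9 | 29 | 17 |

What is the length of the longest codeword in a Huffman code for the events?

Merge the two lowest-weight nodes at each step:
P(5) + U(9) → 14
14 + Y(17) → 31
V(20) + W(23) → 43
Q(26) + T(29) → 55
31 + 43 → 74
55 + 74 → 129
Maximum depth reached is 4.

4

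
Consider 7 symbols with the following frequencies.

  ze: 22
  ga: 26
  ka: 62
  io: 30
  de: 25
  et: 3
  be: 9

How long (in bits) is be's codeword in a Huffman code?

Repeatedly merge the two smallest:
et(3) + be(9) → 12
12 + ze(22) → 34
de(25) + ga(26) → 51
io(30) + 34 → 64
51 + ka(62) → 113
64 + 113 → 177
be sits 4 levels below the root, so its codeword is 4 bits.

4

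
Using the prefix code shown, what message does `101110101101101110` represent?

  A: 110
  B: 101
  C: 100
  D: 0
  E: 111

Read left to right; each codeword is recognised as soon as it completes (prefix code):
  101→B | 110→A | 101→B | 101→B | 101→B | 110→A
Decoded message: BABBBA

BABBBA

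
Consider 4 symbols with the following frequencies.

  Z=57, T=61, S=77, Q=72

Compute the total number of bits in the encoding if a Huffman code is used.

Build the Huffman tree bottom-up:
merge Z(57) and T(61): 118
merge Q(72) and S(77): 149
merge 118 and 149: 267
Each symbol's bit-cost is frequency × depth; summing gives 534 bits (equivalently 118 + 149 + 267).

534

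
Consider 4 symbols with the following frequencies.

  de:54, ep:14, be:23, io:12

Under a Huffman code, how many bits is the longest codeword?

3

Merge the two lowest-weight nodes at each step:
merge io(12) and ep(14): 26
merge be(23) and 26: 49
merge 49 and de(54): 103
Maximum depth reached is 3.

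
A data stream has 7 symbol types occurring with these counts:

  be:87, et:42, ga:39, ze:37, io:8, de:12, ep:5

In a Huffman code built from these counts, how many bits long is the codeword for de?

4

Huffman merges, smallest pair first:
merge ep(5) and io(8): 13
merge de(12) and 13: 25
merge 25 and ze(37): 62
merge ga(39) and et(42): 81
merge 62 and 81: 143
merge be(87) and 143: 230
The subtree containing de is merged 4 times, so code length = 4.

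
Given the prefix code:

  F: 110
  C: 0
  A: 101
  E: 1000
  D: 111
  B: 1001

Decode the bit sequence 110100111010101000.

FBFACE

Read left to right; each codeword is recognised as soon as it completes (prefix code):
  110→F | 1001→B | 110→F | 101→A | 0→C | 1000→E
Decoded message: FBFACE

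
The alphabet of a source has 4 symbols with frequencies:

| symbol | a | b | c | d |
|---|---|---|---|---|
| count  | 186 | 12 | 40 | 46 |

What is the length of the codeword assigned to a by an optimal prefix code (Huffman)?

Huffman merges, smallest pair first:
combine b(12), c(40) → 52
combine d(46), 52 → 98
combine 98, a(186) → 284
a sits one level below the root: a 1-bit codeword.

1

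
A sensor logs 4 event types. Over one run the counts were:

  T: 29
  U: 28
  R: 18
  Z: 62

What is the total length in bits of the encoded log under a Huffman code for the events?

Merge the two smallest weights repeatedly:
R(18) + U(28) → 46
T(29) + 46 → 75
Z(62) + 75 → 137
The encoded length is the sum of every internal node's weight: 46 + 75 + 137 = 258 bits.

258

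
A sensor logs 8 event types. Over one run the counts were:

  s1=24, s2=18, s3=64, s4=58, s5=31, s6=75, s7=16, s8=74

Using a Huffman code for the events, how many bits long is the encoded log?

1020

Build the Huffman tree bottom-up:
combine s7(16), s2(18) → 34
combine s1(24), s5(31) → 55
combine 34, 55 → 89
combine s4(58), s3(64) → 122
combine s8(74), s6(75) → 149
combine 89, 122 → 211
combine 149, 211 → 360
Total encoded bits = sum of merged weights = 34 + 55 + 89 + 122 + 149 + 211 + 360 = 1020.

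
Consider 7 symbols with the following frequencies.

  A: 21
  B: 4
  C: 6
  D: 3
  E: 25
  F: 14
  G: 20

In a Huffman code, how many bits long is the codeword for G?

Build the tree from the bottom:
combine D(3), B(4) → 7
combine C(6), 7 → 13
combine 13, F(14) → 27
combine G(20), A(21) → 41
combine E(25), 27 → 52
combine 41, 52 → 93
G's leaf is at depth 2, giving a 2-bit codeword.

2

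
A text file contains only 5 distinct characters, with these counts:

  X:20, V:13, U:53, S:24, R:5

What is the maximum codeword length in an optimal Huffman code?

4

Merge the two lowest-weight nodes at each step:
combine R(5), V(13) → 18
combine 18, X(20) → 38
combine S(24), 38 → 62
combine U(53), 62 → 115
The first pair merged (R, V) ends up deepest, at depth 4.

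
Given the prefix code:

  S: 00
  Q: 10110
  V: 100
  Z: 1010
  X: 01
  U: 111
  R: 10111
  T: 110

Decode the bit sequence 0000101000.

SSZS

Read left to right; each codeword is recognised as soon as it completes (prefix code):
  00→S | 00→S | 1010→Z | 00→S
Decoded message: SSZS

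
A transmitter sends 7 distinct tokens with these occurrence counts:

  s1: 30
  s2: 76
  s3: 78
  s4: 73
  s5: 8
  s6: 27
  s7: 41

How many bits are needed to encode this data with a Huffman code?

872

Greedily combine the two least-frequent nodes:
merge s5(8) and s6(27): 35
merge s1(30) and 35: 65
merge s7(41) and 65: 106
merge s4(73) and s2(76): 149
merge s3(78) and 106: 184
merge 149 and 184: 333
The encoded length is the sum of every internal node's weight: 35 + 65 + 106 + 149 + 184 + 333 = 872 bits.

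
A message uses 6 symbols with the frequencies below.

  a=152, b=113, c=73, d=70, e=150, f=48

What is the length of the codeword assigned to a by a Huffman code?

Build the tree from the bottom:
combine f(48), d(70) → 118
combine c(73), b(113) → 186
combine 118, e(150) → 268
combine a(152), 186 → 338
combine 268, 338 → 606
a's leaf is at depth 2, giving a 2-bit codeword.

2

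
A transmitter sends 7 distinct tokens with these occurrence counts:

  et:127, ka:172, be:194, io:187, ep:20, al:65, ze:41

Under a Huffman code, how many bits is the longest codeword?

5

Merge the two lowest-weight nodes at each step:
combine ep(20), ze(41) → 61
combine 61, al(65) → 126
combine 126, et(127) → 253
combine ka(172), io(187) → 359
combine be(194), 253 → 447
combine 359, 447 → 806
The rarest symbols sit at the bottom; the longest codeword is 5 bits.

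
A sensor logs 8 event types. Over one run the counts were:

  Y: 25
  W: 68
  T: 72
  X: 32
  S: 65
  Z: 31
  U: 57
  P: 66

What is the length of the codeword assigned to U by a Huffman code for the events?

3

Build the tree from the bottom:
combine Y(25), Z(31) → 56
combine X(32), 56 → 88
combine U(57), S(65) → 122
combine P(66), W(68) → 134
combine T(72), 88 → 160
combine 122, 134 → 256
combine 160, 256 → 416
U's leaf is at depth 3, giving a 3-bit codeword.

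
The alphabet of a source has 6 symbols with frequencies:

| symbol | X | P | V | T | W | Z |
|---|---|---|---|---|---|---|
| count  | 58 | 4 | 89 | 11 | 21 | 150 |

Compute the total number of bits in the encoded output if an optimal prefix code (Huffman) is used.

661

Greedily combine the two least-frequent nodes:
P(4) + T(11) → 15
15 + W(21) → 36
36 + X(58) → 94
V(89) + 94 → 183
Z(150) + 183 → 333
Each symbol's bit-cost is frequency × depth; summing gives 661 bits (equivalently 15 + 36 + 94 + 183 + 333).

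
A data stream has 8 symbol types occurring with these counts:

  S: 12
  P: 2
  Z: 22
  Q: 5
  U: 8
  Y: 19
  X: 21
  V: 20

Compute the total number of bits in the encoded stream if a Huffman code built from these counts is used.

Build the Huffman tree bottom-up:
merge P(2) and Q(5): 7
merge 7 and U(8): 15
merge S(12) and 15: 27
merge Y(19) and V(20): 39
merge X(21) and Z(22): 43
merge 27 and 39: 66
merge 43 and 66: 109
Each symbol's bit-cost is frequency × depth; summing gives 306 bits (equivalently 7 + 15 + 27 + 39 + 43 + 66 + 109).

306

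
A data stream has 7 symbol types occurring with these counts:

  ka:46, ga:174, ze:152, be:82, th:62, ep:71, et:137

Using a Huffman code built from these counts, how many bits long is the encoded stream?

1954

Build the Huffman tree bottom-up:
combine ka(46), th(62) → 108
combine ep(71), be(82) → 153
combine 108, et(137) → 245
combine ze(152), 153 → 305
combine ga(174), 245 → 419
combine 305, 419 → 724
Each symbol's bit-cost is frequency × depth; summing gives 1954 bits (equivalently 108 + 153 + 245 + 305 + 419 + 724).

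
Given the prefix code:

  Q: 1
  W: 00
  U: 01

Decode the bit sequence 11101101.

Read left to right; each codeword is recognised as soon as it completes (prefix code):
  1→Q | 1→Q | 1→Q | 01→U | 1→Q | 01→U
Decoded message: QQQUQU

QQQUQU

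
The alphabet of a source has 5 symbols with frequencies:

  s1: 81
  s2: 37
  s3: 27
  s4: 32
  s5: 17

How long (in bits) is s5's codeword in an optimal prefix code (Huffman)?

3

Build the tree from the bottom:
s5(17) + s3(27) → 44
s4(32) + s2(37) → 69
44 + 69 → 113
s1(81) + 113 → 194
s5's leaf is at depth 3, giving a 3-bit codeword.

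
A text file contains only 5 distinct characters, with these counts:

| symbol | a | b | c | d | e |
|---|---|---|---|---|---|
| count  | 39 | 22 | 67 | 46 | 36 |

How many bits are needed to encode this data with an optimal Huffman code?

478

Greedily combine the two least-frequent nodes:
b(22) + e(36) → 58
a(39) + d(46) → 85
58 + c(67) → 125
85 + 125 → 210
Total encoded bits = sum of merged weights = 58 + 85 + 125 + 210 = 478.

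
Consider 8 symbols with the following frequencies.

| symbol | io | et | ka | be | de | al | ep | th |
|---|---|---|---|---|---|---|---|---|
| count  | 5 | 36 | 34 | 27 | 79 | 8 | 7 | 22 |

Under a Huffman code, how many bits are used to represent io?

6

Repeatedly merge the two smallest:
combine io(5), ep(7) → 12
combine al(8), 12 → 20
combine 20, th(22) → 42
combine be(27), ka(34) → 61
combine et(36), 42 → 78
combine 61, 78 → 139
combine de(79), 139 → 218
io's leaf is at depth 6, giving a 6-bit codeword.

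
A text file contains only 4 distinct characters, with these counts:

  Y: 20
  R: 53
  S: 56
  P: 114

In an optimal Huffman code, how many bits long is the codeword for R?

3

Build the tree from the bottom:
Y(20) + R(53) → 73
S(56) + 73 → 129
P(114) + 129 → 243
The subtree containing R is merged 3 times, so code length = 3.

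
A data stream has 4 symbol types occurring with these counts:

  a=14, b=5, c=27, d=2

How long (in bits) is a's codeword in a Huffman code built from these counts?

Build the tree from the bottom:
merge d(2) and b(5): 7
merge 7 and a(14): 21
merge 21 and c(27): 48
a sits 2 levels below the root, so its codeword is 2 bits.

2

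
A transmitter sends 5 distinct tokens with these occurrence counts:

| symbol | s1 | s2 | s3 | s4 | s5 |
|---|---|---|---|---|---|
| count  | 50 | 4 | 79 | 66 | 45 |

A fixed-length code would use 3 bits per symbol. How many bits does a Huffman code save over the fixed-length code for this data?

Fixed-length: 3 bits × 244 symbols = 732 bits.
Huffman merges:
merge s2(4) and s5(45): 49
merge 49 and s1(50): 99
merge s4(66) and s3(79): 145
merge 99 and 145: 244
Huffman total = 49 + 99 + 145 + 244 = 537 bits.
Saving = 732 − 537 = 195 bits.

195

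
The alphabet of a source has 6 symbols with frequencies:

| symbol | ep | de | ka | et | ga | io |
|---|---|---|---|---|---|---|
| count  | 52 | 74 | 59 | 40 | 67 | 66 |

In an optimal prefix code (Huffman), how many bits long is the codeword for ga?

2

Build the tree from the bottom:
et(40) + ep(52) → 92
ka(59) + io(66) → 125
ga(67) + de(74) → 141
92 + 125 → 217
141 + 217 → 358
ga's leaf is at depth 2, giving a 2-bit codeword.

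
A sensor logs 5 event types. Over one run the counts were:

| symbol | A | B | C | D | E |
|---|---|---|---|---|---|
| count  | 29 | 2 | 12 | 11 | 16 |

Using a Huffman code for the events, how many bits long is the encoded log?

Build the Huffman tree bottom-up:
B(2) + D(11) → 13
C(12) + 13 → 25
E(16) + 25 → 41
A(29) + 41 → 70
Total encoded bits = sum of merged weights = 13 + 25 + 41 + 70 = 149.

149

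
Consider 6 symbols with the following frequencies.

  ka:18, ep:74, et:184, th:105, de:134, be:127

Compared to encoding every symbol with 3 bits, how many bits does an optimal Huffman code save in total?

353

Fixed-length: 3 bits × 642 symbols = 1926 bits.
Huffman merges:
merge ka(18) and ep(74): 92
merge 92 and th(105): 197
merge be(127) and de(134): 261
merge et(184) and 197: 381
merge 261 and 381: 642
Huffman total = 92 + 197 + 261 + 381 + 642 = 1573 bits.
Saving = 1926 − 1573 = 353 bits.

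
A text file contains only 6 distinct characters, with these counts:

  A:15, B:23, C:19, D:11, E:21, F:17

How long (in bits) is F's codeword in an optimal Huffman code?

3

Build the tree from the bottom:
combine D(11), A(15) → 26
combine F(17), C(19) → 36
combine E(21), B(23) → 44
combine 26, 36 → 62
combine 44, 62 → 106
The subtree containing F is merged 3 times, so code length = 3.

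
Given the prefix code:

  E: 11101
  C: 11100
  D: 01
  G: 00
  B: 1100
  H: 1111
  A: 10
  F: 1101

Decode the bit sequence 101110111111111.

AEHH

Read left to right; each codeword is recognised as soon as it completes (prefix code):
  10→A | 11101→E | 1111→H | 1111→H
Decoded message: AEHH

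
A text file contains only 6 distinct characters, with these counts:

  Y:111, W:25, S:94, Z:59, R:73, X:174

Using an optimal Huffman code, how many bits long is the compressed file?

1313

Merge the two smallest weights repeatedly:
merge W(25) and Z(59): 84
merge R(73) and 84: 157
merge S(94) and Y(111): 205
merge 157 and X(174): 331
merge 205 and 331: 536
The encoded length is the sum of every internal node's weight: 84 + 157 + 205 + 331 + 536 = 1313 bits.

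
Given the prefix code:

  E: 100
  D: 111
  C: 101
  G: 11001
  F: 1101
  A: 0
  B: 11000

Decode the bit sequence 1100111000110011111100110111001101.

GBGDGCGC

Read left to right; each codeword is recognised as soon as it completes (prefix code):
  11001→G | 11000→B | 11001→G | 111→D | 11001→G | 101→C | 11001→G | 101→C
Decoded message: GBGDGCGC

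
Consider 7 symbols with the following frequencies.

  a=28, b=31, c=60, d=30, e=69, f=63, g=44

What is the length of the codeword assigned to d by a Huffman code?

4

Huffman merges, smallest pair first:
combine a(28), d(30) → 58
combine b(31), g(44) → 75
combine 58, c(60) → 118
combine f(63), e(69) → 132
combine 75, 118 → 193
combine 132, 193 → 325
The subtree containing d is merged 4 times, so code length = 4.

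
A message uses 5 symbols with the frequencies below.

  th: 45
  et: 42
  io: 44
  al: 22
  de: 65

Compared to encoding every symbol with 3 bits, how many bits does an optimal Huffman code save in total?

Fixed-length: 3 bits × 218 symbols = 654 bits.
Huffman merges:
merge al(22) and et(42): 64
merge io(44) and th(45): 89
merge 64 and de(65): 129
merge 89 and 129: 218
Huffman total = 64 + 89 + 129 + 218 = 500 bits.
Saving = 654 − 500 = 154 bits.

154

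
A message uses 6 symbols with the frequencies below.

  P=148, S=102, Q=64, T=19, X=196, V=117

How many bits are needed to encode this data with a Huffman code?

Greedily combine the two least-frequent nodes:
combine T(19), Q(64) → 83
combine 83, S(102) → 185
combine V(117), P(148) → 265
combine 185, X(196) → 381
combine 265, 381 → 646
Total encoded bits = sum of merged weights = 83 + 185 + 265 + 381 + 646 = 1560.

1560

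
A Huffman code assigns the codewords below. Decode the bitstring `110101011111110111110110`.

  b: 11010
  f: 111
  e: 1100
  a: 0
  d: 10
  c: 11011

Read left to right; each codeword is recognised as soon as it completes (prefix code):
  11010→b | 10→d | 111→f | 111→f | 10→d | 111→f | 11011→c | 0→a
Decoded message: bdffdfca

bdffdfca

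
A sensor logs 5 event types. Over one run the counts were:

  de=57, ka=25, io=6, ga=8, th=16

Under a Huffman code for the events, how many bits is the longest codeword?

4

Merge the two lowest-weight nodes at each step:
combine io(6), ga(8) → 14
combine 14, th(16) → 30
combine ka(25), 30 → 55
combine 55, de(57) → 112
The first pair merged (io, ga) ends up deepest, at depth 4.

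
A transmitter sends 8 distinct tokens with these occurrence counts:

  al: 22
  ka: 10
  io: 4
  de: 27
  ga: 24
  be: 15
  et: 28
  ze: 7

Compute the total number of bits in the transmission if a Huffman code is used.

Merge the two smallest weights repeatedly:
combine io(4), ze(7) → 11
combine ka(10), 11 → 21
combine be(15), 21 → 36
combine al(22), ga(24) → 46
combine de(27), et(28) → 55
combine 36, 46 → 82
combine 55, 82 → 137
The encoded length is the sum of every internal node's weight: 11 + 21 + 36 + 46 + 55 + 82 + 137 = 388 bits.

388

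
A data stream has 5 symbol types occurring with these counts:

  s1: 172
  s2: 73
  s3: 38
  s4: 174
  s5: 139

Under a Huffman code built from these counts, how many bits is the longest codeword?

Merge the two lowest-weight nodes at each step:
merge s3(38) and s2(73): 111
merge 111 and s5(139): 250
merge s1(172) and s4(174): 346
merge 250 and 346: 596
Maximum depth reached is 3.

3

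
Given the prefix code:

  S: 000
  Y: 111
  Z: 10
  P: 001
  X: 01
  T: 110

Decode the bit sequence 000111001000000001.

Read left to right; each codeword is recognised as soon as it completes (prefix code):
  000→S | 111→Y | 001→P | 000→S | 000→S | 001→P
Decoded message: SYPSSP

SYPSSP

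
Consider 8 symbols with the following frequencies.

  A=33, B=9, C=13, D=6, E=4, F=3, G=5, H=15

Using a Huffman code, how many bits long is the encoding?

232

Build the Huffman tree bottom-up:
merge F(3) and E(4): 7
merge G(5) and D(6): 11
merge 7 and B(9): 16
merge 11 and C(13): 24
merge H(15) and 16: 31
merge 24 and 31: 55
merge A(33) and 55: 88
Total encoded bits = sum of merged weights = 7 + 11 + 16 + 24 + 31 + 55 + 88 = 232.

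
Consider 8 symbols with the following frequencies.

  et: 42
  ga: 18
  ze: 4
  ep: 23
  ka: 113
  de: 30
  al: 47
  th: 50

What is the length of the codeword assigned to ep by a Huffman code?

Build the tree from the bottom:
merge ze(4) and ga(18): 22
merge 22 and ep(23): 45
merge de(30) and et(42): 72
merge 45 and al(47): 92
merge th(50) and 72: 122
merge 92 and ka(113): 205
merge 122 and 205: 327
ep sits 4 levels below the root, so its codeword is 4 bits.

4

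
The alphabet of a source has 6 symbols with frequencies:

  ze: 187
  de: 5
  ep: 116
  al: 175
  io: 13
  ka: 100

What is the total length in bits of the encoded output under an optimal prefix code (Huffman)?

Merge the two smallest weights repeatedly:
de(5) + io(13) → 18
18 + ka(100) → 118
ep(116) + 118 → 234
al(175) + ze(187) → 362
234 + 362 → 596
The encoded length is the sum of every internal node's weight: 18 + 118 + 234 + 362 + 596 = 1328 bits.

1328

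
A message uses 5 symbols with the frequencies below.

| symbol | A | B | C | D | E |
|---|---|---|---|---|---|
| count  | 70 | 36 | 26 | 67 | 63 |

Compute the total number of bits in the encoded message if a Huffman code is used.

586

Merge the two smallest weights repeatedly:
C(26) + B(36) → 62
62 + E(63) → 125
D(67) + A(70) → 137
125 + 137 → 262
Each symbol's bit-cost is frequency × depth; summing gives 586 bits (equivalently 62 + 125 + 137 + 262).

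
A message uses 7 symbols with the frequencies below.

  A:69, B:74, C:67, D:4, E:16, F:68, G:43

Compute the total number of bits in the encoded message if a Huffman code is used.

Greedily combine the two least-frequent nodes:
D(4) + E(16) → 20
20 + G(43) → 63
63 + C(67) → 130
F(68) + A(69) → 137
B(74) + 130 → 204
137 + 204 → 341
Each symbol's bit-cost is frequency × depth; summing gives 895 bits (equivalently 20 + 63 + 130 + 137 + 204 + 341).

895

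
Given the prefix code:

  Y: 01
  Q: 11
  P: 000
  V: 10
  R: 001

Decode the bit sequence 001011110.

RYQV

Read left to right; each codeword is recognised as soon as it completes (prefix code):
  001→R | 01→Y | 11→Q | 10→V
Decoded message: RYQV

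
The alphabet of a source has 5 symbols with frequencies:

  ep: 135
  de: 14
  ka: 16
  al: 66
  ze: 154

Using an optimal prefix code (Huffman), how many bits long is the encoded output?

Build the Huffman tree bottom-up:
merge de(14) and ka(16): 30
merge 30 and al(66): 96
merge 96 and ep(135): 231
merge ze(154) and 231: 385
The encoded length is the sum of every internal node's weight: 30 + 96 + 231 + 385 = 742 bits.

742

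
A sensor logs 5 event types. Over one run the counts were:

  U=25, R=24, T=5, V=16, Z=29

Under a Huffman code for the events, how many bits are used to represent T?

Build the tree from the bottom:
merge T(5) and V(16): 21
merge 21 and R(24): 45
merge U(25) and Z(29): 54
merge 45 and 54: 99
T's leaf is at depth 3, giving a 3-bit codeword.

3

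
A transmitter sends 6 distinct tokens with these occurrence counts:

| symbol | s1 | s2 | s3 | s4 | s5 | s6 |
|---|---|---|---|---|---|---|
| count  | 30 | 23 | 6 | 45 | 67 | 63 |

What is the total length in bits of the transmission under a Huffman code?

556

Build the Huffman tree bottom-up:
s3(6) + s2(23) → 29
29 + s1(30) → 59
s4(45) + 59 → 104
s6(63) + s5(67) → 130
104 + 130 → 234
Total encoded bits = sum of merged weights = 29 + 59 + 104 + 130 + 234 = 556.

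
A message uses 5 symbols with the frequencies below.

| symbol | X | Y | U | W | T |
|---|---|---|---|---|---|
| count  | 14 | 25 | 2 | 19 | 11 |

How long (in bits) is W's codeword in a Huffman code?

2

Huffman merges, smallest pair first:
U(2) + T(11) → 13
13 + X(14) → 27
W(19) + Y(25) → 44
27 + 44 → 71
The subtree containing W is merged 2 times, so code length = 2.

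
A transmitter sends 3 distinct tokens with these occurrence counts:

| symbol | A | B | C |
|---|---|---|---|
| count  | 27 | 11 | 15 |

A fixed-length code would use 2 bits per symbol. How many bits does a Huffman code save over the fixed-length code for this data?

27

Fixed-length: 2 bits × 53 symbols = 106 bits.
Huffman merges:
merge B(11) and C(15): 26
merge 26 and A(27): 53
Huffman total = 26 + 53 = 79 bits.
Saving = 106 − 79 = 27 bits.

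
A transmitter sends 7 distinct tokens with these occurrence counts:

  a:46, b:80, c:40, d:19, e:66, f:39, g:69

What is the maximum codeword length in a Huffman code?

Merge the two lowest-weight nodes at each step:
merge d(19) and f(39): 58
merge c(40) and a(46): 86
merge 58 and e(66): 124
merge g(69) and b(80): 149
merge 86 and 124: 210
merge 149 and 210: 359
The rarest symbols sit at the bottom; the longest codeword is 4 bits.

4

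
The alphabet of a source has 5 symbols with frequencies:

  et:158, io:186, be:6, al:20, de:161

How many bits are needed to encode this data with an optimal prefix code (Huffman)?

Build the Huffman tree bottom-up:
combine be(6), al(20) → 26
combine 26, et(158) → 184
combine de(161), 184 → 345
combine io(186), 345 → 531
Each symbol's bit-cost is frequency × depth; summing gives 1086 bits (equivalently 26 + 184 + 345 + 531).

1086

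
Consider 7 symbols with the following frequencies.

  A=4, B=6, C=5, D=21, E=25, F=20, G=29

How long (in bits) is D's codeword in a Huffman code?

Repeatedly merge the two smallest:
A(4) + C(5) → 9
B(6) + 9 → 15
15 + F(20) → 35
D(21) + E(25) → 46
G(29) + 35 → 64
46 + 64 → 110
D sits 2 levels below the root, so its codeword is 2 bits.

2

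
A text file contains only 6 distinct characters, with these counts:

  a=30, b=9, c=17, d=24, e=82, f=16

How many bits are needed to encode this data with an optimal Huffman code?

395

Build the Huffman tree bottom-up:
b(9) + f(16) → 25
c(17) + d(24) → 41
25 + a(30) → 55
41 + 55 → 96
e(82) + 96 → 178
Each symbol's bit-cost is frequency × depth; summing gives 395 bits (equivalently 25 + 41 + 55 + 96 + 178).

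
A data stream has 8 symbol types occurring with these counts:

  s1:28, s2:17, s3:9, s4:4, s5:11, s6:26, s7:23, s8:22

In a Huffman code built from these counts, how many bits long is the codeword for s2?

3

Repeatedly merge the two smallest:
s4(4) + s3(9) → 13
s5(11) + 13 → 24
s2(17) + s8(22) → 39
s7(23) + 24 → 47
s6(26) + s1(28) → 54
39 + 47 → 86
54 + 86 → 140
The subtree containing s2 is merged 3 times, so code length = 3.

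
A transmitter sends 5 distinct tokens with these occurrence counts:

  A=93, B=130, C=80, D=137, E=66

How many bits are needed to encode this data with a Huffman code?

Merge the two smallest weights repeatedly:
merge E(66) and C(80): 146
merge A(93) and B(130): 223
merge D(137) and 146: 283
merge 223 and 283: 506
Total encoded bits = sum of merged weights = 146 + 223 + 283 + 506 = 1158.

1158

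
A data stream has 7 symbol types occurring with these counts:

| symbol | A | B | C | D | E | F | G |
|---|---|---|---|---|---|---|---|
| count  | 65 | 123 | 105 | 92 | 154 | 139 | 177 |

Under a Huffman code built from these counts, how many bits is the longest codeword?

3

Merge the two lowest-weight nodes at each step:
merge A(65) and D(92): 157
merge C(105) and B(123): 228
merge F(139) and E(154): 293
merge 157 and G(177): 334
merge 228 and 293: 521
merge 334 and 521: 855
Maximum depth reached is 3.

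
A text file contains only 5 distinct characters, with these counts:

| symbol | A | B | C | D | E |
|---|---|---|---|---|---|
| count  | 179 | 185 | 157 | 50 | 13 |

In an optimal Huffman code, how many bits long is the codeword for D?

Repeatedly merge the two smallest:
combine E(13), D(50) → 63
combine 63, C(157) → 220
combine A(179), B(185) → 364
combine 220, 364 → 584
D sits 3 levels below the root, so its codeword is 3 bits.

3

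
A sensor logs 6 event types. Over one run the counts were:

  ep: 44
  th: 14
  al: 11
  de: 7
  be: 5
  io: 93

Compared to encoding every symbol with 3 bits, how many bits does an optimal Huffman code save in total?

195

Fixed-length: 3 bits × 174 symbols = 522 bits.
Huffman merges:
combine be(5), de(7) → 12
combine al(11), 12 → 23
combine th(14), 23 → 37
combine 37, ep(44) → 81
combine 81, io(93) → 174
Huffman total = 12 + 23 + 37 + 81 + 174 = 327 bits.
Saving = 522 − 327 = 195 bits.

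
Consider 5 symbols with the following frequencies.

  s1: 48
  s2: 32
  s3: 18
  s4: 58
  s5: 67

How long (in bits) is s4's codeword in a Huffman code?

Build the tree from the bottom:
combine s3(18), s2(32) → 50
combine s1(48), 50 → 98
combine s4(58), s5(67) → 125
combine 98, 125 → 223
s4 sits 2 levels below the root, so its codeword is 2 bits.

2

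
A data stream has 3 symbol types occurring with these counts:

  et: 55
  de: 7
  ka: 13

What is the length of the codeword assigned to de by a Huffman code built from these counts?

2

Build the tree from the bottom:
merge de(7) and ka(13): 20
merge 20 and et(55): 75
The subtree containing de is merged 2 times, so code length = 2.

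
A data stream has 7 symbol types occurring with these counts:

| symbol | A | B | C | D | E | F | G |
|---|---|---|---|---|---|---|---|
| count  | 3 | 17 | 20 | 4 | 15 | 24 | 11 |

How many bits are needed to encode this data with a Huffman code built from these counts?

Merge the two smallest weights repeatedly:
merge A(3) and D(4): 7
merge 7 and G(11): 18
merge E(15) and B(17): 32
merge 18 and C(20): 38
merge F(24) and 32: 56
merge 38 and 56: 94
The encoded length is the sum of every internal node's weight: 7 + 18 + 32 + 38 + 56 + 94 = 245 bits.

245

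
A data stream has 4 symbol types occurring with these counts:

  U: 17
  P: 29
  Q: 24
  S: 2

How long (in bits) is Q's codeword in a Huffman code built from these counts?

Huffman merges, smallest pair first:
combine S(2), U(17) → 19
combine 19, Q(24) → 43
combine P(29), 43 → 72
The subtree containing Q is merged 2 times, so code length = 2.

2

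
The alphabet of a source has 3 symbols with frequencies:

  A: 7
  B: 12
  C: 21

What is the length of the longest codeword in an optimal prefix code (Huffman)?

Merge the two lowest-weight nodes at each step:
A(7) + B(12) → 19
19 + C(21) → 40
Maximum depth reached is 2.

2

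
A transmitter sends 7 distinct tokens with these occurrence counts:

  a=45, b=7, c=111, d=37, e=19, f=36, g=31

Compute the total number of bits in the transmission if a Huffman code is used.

719

Greedily combine the two least-frequent nodes:
combine b(7), e(19) → 26
combine 26, g(31) → 57
combine f(36), d(37) → 73
combine a(45), 57 → 102
combine 73, 102 → 175
combine c(111), 175 → 286
Each symbol's bit-cost is frequency × depth; summing gives 719 bits (equivalently 26 + 57 + 73 + 102 + 175 + 286).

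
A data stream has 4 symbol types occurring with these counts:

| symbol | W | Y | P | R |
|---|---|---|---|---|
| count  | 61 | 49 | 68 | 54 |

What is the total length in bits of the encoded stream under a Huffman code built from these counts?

Merge the two smallest weights repeatedly:
Y(49) + R(54) → 103
W(61) + P(68) → 129
103 + 129 → 232
Each symbol's bit-cost is frequency × depth; summing gives 464 bits (equivalently 103 + 129 + 232).

464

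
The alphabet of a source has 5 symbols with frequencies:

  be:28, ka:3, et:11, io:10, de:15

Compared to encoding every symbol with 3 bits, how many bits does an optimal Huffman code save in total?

58

Fixed-length: 3 bits × 67 symbols = 201 bits.
Huffman merges:
merge ka(3) and io(10): 13
merge et(11) and 13: 24
merge de(15) and 24: 39
merge be(28) and 39: 67
Huffman total = 13 + 24 + 39 + 67 = 143 bits.
Saving = 201 − 143 = 58 bits.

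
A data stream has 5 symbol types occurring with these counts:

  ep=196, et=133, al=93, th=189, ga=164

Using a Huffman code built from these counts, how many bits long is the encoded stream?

1776

Greedily combine the two least-frequent nodes:
combine al(93), et(133) → 226
combine ga(164), th(189) → 353
combine ep(196), 226 → 422
combine 353, 422 → 775
The encoded length is the sum of every internal node's weight: 226 + 353 + 422 + 775 = 1776 bits.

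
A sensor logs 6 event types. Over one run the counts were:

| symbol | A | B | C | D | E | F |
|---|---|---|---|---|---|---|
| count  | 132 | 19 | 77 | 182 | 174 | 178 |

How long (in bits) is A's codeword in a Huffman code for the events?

Huffman merges, smallest pair first:
merge B(19) and C(77): 96
merge 96 and A(132): 228
merge E(174) and F(178): 352
merge D(182) and 228: 410
merge 352 and 410: 762
A sits 3 levels below the root, so its codeword is 3 bits.

3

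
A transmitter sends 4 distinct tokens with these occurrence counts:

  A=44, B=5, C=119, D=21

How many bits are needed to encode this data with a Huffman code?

285

Greedily combine the two least-frequent nodes:
combine B(5), D(21) → 26
combine 26, A(44) → 70
combine 70, C(119) → 189
Each symbol's bit-cost is frequency × depth; summing gives 285 bits (equivalently 26 + 70 + 189).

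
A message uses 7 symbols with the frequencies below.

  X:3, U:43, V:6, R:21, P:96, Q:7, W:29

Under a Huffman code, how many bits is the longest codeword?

6

Merge the two lowest-weight nodes at each step:
merge X(3) and V(6): 9
merge Q(7) and 9: 16
merge 16 and R(21): 37
merge W(29) and 37: 66
merge U(43) and 66: 109
merge P(96) and 109: 205
The rarest symbols sit at the bottom; the longest codeword is 6 bits.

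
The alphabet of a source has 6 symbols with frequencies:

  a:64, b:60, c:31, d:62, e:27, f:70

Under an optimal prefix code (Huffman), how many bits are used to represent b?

3

Huffman merges, smallest pair first:
combine e(27), c(31) → 58
combine 58, b(60) → 118
combine d(62), a(64) → 126
combine f(70), 118 → 188
combine 126, 188 → 314
b sits 3 levels below the root, so its codeword is 3 bits.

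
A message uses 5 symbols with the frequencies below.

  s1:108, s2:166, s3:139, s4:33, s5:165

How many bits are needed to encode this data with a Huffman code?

1363

Greedily combine the two least-frequent nodes:
s4(33) + s1(108) → 141
s3(139) + 141 → 280
s5(165) + s2(166) → 331
280 + 331 → 611
Total encoded bits = sum of merged weights = 141 + 280 + 331 + 611 = 1363.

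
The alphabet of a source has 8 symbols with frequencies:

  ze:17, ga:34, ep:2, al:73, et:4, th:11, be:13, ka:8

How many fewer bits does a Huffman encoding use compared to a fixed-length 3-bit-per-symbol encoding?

Fixed-length: 3 bits × 162 symbols = 486 bits.
Huffman merges:
ep(2) + et(4) → 6
6 + ka(8) → 14
th(11) + be(13) → 24
14 + ze(17) → 31
24 + 31 → 55
ga(34) + 55 → 89
al(73) + 89 → 162
Huffman total = 6 + 14 + 24 + 31 + 55 + 89 + 162 = 381 bits.
Saving = 486 − 381 = 105 bits.

105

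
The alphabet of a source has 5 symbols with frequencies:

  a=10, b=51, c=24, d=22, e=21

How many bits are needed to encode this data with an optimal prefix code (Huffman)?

Greedily combine the two least-frequent nodes:
merge a(10) and e(21): 31
merge d(22) and c(24): 46
merge 31 and 46: 77
merge b(51) and 77: 128
The encoded length is the sum of every internal node's weight: 31 + 46 + 77 + 128 = 282 bits.

282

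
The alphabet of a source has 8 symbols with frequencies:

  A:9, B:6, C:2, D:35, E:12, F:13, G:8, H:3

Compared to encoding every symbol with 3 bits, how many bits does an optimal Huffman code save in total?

37

Fixed-length: 3 bits × 88 symbols = 264 bits.
Huffman merges:
C(2) + H(3) → 5
5 + B(6) → 11
G(8) + A(9) → 17
11 + E(12) → 23
F(13) + 17 → 30
23 + 30 → 53
D(35) + 53 → 88
Huffman total = 5 + 11 + 17 + 23 + 30 + 53 + 88 = 227 bits.
Saving = 264 − 227 = 37 bits.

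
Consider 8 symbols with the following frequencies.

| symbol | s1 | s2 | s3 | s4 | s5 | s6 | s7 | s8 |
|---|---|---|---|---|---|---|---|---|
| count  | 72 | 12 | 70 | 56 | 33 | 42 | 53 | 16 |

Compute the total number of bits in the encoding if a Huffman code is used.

Merge the two smallest weights repeatedly:
combine s2(12), s8(16) → 28
combine 28, s5(33) → 61
combine s6(42), s7(53) → 95
combine s4(56), 61 → 117
combine s3(70), s1(72) → 142
combine 95, 117 → 212
combine 142, 212 → 354
Each symbol's bit-cost is frequency × depth; summing gives 1009 bits (equivalently 28 + 61 + 95 + 117 + 142 + 212 + 354).

1009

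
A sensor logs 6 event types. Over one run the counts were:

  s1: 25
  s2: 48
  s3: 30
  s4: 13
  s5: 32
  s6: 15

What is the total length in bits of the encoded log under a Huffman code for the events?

407

Build the Huffman tree bottom-up:
merge s4(13) and s6(15): 28
merge s1(25) and 28: 53
merge s3(30) and s5(32): 62
merge s2(48) and 53: 101
merge 62 and 101: 163
The encoded length is the sum of every internal node's weight: 28 + 53 + 62 + 101 + 163 = 407 bits.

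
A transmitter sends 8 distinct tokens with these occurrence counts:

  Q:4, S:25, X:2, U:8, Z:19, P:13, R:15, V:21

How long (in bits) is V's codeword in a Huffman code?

2

Repeatedly merge the two smallest:
combine X(2), Q(4) → 6
combine 6, U(8) → 14
combine P(13), 14 → 27
combine R(15), Z(19) → 34
combine V(21), S(25) → 46
combine 27, 34 → 61
combine 46, 61 → 107
The subtree containing V is merged 2 times, so code length = 2.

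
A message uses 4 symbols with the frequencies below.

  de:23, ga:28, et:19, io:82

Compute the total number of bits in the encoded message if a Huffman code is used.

Build the Huffman tree bottom-up:
et(19) + de(23) → 42
ga(28) + 42 → 70
70 + io(82) → 152
Each symbol's bit-cost is frequency × depth; summing gives 264 bits (equivalently 42 + 70 + 152).

264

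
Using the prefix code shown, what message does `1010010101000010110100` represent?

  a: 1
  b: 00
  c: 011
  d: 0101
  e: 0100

aeadbbace

Read left to right; each codeword is recognised as soon as it completes (prefix code):
  1→a | 0100→e | 1→a | 0101→d | 00→b | 00→b | 1→a | 011→c | 0100→e
Decoded message: aeadbbace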